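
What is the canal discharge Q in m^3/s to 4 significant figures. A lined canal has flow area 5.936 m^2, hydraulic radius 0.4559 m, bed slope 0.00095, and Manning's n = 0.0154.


Approach: apply Manning's equation, Q = (1/n)*A*R^(2/3)*S^(1/2).
Q = (1/0.0154) * 5.936 * 0.4559^(2/3) * 0.00095^(1/2) = 7.037 m^3/s
Therefore the canal discharge Q = 7.037 m^3/s.


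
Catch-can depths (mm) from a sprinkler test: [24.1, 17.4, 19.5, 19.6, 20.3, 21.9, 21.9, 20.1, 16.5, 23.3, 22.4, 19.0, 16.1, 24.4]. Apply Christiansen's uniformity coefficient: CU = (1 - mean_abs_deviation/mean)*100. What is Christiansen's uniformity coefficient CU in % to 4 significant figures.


mean = 20.4643 mm
mean |d_i - mean| = 2.17347 mm
CU = (1 - 2.17347/20.4643)*100 = 89.38 %
Therefore Christiansen's uniformity coefficient CU = 89.38 %.


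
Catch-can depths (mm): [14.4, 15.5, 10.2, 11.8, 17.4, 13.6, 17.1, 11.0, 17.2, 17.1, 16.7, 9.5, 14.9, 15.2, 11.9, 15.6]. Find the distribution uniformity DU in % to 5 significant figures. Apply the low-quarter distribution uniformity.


Approach: apply the low-quarter distribution uniformity, DU = (mean of lowest quarter of readings / overall mean)*100.
sorted lowest 4 of 16: [9.5, 10.2, 11.0, 11.8] -> mean = 10.62500 mm
overall mean = 14.31875 mm
DU = (10.62500/14.31875)*100 = 74.203 %
Therefore the distribution uniformity DU = 74.203 %.


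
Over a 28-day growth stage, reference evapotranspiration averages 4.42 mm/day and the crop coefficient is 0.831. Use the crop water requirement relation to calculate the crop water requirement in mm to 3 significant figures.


Approach: apply the crop water requirement relation, CWR = ET0 * Kc * days.
CWR = 4.42 * 0.831 * 28 = 103 mm
Therefore the crop water requirement = 103 mm.


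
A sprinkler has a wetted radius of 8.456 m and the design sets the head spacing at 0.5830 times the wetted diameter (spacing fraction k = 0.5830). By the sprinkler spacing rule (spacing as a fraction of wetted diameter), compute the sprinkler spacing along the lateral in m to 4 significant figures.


Approach: apply the sprinkler spacing rule (spacing as a fraction of wetted diameter), S = k*(2*R).
S = 0.5830 * (2 * 8.456) = 9.860 m
Therefore the sprinkler spacing along the lateral = 9.860 m.


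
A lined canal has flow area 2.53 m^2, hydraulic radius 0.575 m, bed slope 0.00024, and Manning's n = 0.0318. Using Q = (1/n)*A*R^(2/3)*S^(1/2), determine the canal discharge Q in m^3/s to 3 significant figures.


Q = (1/0.0318) * 2.53 * 0.575^(2/3) * 0.00024^(1/2) = 0.852 m^3/s
Therefore the canal discharge Q = 0.852 m^3/s.


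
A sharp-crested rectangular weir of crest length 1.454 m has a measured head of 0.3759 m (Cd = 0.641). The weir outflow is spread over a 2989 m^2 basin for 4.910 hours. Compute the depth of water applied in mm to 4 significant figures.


Approach: apply the rectangular weir equation with a volume-to-depth conversion, Q = (2/3)*Cd*L*sqrt(2g)*H^1.5; d = Q*t/A * 1000.
Step 1 — weir discharge:
  Q = (2/3)*0.641*1.454*sqrt(2*9.81)*0.3759^1.5 = 0.634292 m^3/s
Step 2 — volume: V = 0.634292 * 4.910*3600 = 11211.7 m^3
Step 3 — depth: d = V/A * 1000 = 11211.7/2989 * 1000 = 3751 mm
Therefore the depth of water applied = 3751 mm.


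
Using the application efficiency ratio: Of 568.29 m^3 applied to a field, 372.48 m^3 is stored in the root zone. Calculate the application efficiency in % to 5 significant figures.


Approach: apply the application efficiency ratio, Ea = (stored/applied)*100.
Ea = (372.48/568.29)*100 = 65.544 %
Therefore the application efficiency = 65.544 %.


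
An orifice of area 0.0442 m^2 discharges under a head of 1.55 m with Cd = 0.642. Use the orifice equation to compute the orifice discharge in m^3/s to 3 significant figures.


Approach: apply the orifice equation, Q = Cd*A*sqrt(2*g*h).
Q = 0.642 * 0.0442 * sqrt(2*9.81*1.55) = 0.156 m^3/s
Therefore the orifice discharge = 0.156 m^3/s.


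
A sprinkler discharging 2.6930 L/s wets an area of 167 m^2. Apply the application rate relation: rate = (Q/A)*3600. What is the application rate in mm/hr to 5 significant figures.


rate = (2.6930 / 167) * 3600 = 58.053 mm/hr
Therefore the application rate = 58.053 mm/hr.


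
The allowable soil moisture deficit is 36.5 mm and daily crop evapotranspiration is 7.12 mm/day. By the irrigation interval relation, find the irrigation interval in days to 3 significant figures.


Approach: apply the irrigation interval relation, interval = SMD / ETc.
interval = 36.5 / 7.12 = 5.13 days
Therefore the irrigation interval = 5.13 days.


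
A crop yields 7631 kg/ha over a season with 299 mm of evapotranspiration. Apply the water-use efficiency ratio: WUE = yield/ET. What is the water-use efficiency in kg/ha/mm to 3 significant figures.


WUE = 7631 / 299 = 25.5 kg/ha/mm
Therefore the water-use efficiency = 25.5 kg/ha/mm.


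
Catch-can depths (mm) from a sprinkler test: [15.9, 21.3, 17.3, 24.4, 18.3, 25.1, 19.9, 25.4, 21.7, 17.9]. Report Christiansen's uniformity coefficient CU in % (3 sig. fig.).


Approach: apply Christiansen's uniformity coefficient, CU = (1 - mean_abs_deviation/mean)*100.
mean = 20.720 mm
mean |d_i - mean| = 2.8600 mm
CU = (1 - 2.8600/20.720)*100 = 86.2 %
Therefore Christiansen's uniformity coefficient CU = 86.2 %.


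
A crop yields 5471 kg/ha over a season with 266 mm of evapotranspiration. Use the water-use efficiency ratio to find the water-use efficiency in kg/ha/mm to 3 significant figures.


Approach: apply the water-use efficiency ratio, WUE = yield/ET.
WUE = 5471 / 266 = 20.6 kg/ha/mm
Therefore the water-use efficiency = 20.6 kg/ha/mm.


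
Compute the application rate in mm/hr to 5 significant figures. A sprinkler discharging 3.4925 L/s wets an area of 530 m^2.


Approach: apply the application rate relation, rate = (Q/A)*3600.
rate = (3.4925 / 530) * 3600 = 23.723 mm/hr
Therefore the application rate = 23.723 mm/hr.


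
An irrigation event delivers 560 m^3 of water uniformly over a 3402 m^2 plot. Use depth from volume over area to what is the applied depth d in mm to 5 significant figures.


Approach: apply depth from volume over area, d = (V/A)*1000.
d = (560 / 3402) * 1000 = 164.61 mm
Therefore the applied depth d = 164.61 mm.


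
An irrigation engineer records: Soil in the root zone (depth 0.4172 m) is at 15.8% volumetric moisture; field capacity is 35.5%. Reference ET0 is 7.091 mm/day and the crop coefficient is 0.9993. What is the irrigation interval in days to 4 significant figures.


Approach: apply soil-water budget scheduling, SMD = (FC-theta)/100*depth*1000; ETc = ET0*Kc; interval = SMD/ETc.
Step 1 — soil moisture deficit:
  SMD = (35.5 - 15.8)/100 * 0.4172 * 1000 = 82.1884 mm
Step 2 — daily crop ET (ETc = ET0*Kc):
  ETc = 7.091 * 0.9993 = 7.08604 mm/day
Step 3 — irrigation interval (SMD/ETc):
  interval = 82.1884 / 7.08604 = 11.60 days
Therefore the irrigation interval = 11.60 days.


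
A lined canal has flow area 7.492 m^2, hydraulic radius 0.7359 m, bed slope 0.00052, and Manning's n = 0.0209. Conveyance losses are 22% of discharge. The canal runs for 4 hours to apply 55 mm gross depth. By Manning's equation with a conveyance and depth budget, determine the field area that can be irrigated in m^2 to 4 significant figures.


Approach: apply Manning's equation with a conveyance and depth budget, Q = (1/n)*A*R^(2/3)*S^(1/2); Q_field = Q*(1-loss); Area = Q_field*t/(d/1000).
Step 1 — canal discharge (Manning's equation):
  Q = (1/0.0209) * 7.492 * 0.7359^(2/3) * 0.00052^(1/2) = 6.66294 m^3/s
Step 2 — delivered flow: Q_field = 6.66294*(1 - 22/100) = 5.19709 m^3/s
Step 3 — volume delivered: V = 5.19709 * 4*3600 = 74838.1 m^3
Step 4 — area served: A = V / (depth/1000) = 74838.1 / 0.055 = 1361000 m^2
Therefore the field area that can be irrigated = 1361000 m^2.


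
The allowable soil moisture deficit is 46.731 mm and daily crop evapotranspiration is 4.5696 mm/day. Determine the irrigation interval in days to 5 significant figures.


Approach: apply the irrigation interval relation, interval = SMD / ETc.
interval = 46.731 / 4.5696 = 10.226 days
Therefore the irrigation interval = 10.226 days.


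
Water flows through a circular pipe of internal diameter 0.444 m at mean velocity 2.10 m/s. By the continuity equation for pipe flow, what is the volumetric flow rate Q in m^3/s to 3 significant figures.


Approach: apply the continuity equation for pipe flow, Q = A * v with A = pi*(D/2)^2.
A = pi*(0.444/2)^2 = 0.15483 m^2
Q = 0.15483 * 2.10 = 0.325 m^3/s
Therefore the volumetric flow rate Q = 0.325 m^3/s.


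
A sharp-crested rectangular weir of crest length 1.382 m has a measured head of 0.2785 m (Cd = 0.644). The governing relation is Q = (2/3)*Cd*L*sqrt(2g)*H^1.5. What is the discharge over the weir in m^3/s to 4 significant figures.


Q = (2/3)*0.644*1.382*sqrt(2*9.81)*0.2785^1.5 = 0.3863 m^3/s
Therefore the discharge over the weir = 0.3863 m^3/s.


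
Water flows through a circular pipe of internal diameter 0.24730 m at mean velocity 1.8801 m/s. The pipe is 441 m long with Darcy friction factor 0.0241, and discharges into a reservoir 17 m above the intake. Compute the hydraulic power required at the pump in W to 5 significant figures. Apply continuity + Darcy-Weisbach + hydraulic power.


Approach: apply continuity + Darcy-Weisbach + hydraulic power, Q = A*v; hf = f*(L/D)*(v^2/(2g)); H = static + hf; P = rho*g*Q*H.
Step 1 — flow rate (continuity, Q = A*v):
  A = pi*(0.24730/2)^2 = 0.04803282 m^2
  Q = 0.04803282 * 1.8801 = 0.09030651 m^3/s
Step 2 — friction head loss (Darcy-Weisbach):
  hf = 0.0241 * (441/0.24730) * (1.8801^2 / (2*9.81))
  hf = 7.742735 m
Step 3 — total head: H = 17 + 7.742735 = 24.74274 m
Step 4 — hydraulic power (P = rho*g*Q*H):
  P = 1000 * 9.81 * 0.09030651 * 24.74274 = 21920 W
Therefore the hydraulic power required at the pump = 21920 W.


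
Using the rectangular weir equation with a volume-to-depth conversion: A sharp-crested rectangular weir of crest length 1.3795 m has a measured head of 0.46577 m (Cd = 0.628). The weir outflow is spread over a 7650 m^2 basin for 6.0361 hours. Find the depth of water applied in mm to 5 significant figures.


Approach: apply the rectangular weir equation with a volume-to-depth conversion, Q = (2/3)*Cd*L*sqrt(2g)*H^1.5; d = Q*t/A * 1000.
Step 1 — weir discharge:
  Q = (2/3)*0.628*1.3795*sqrt(2*9.81)*0.46577^1.5 = 0.8131990 m^3/s
Step 2 — volume: V = 0.8131990 * 6.0361*3600 = 17670.78 m^3
Step 3 — depth: d = V/A * 1000 = 17670.78/7650 * 1000 = 2309.9 mm
Therefore the depth of water applied = 2309.9 mm.


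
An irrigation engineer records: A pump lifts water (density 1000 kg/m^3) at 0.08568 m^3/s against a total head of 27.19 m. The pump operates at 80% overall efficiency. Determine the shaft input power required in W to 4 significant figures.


Approach: apply hydraulic power then efficiency conversion, P = rho*g*Q*H; P_in = P/eta.
Step 1 — hydraulic power (P = rho*g*Q*H):
  P = 1000 * 9.81 * 0.08568 * 27.19 = 22853.8 W
Step 2 — input power: P_in = P/eta = 22853.8 / 0.8 = 28570 W
Therefore the shaft input power required = 28570 W.


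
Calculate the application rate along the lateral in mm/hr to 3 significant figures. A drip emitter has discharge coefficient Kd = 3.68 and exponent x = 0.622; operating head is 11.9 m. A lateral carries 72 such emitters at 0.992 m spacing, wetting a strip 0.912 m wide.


Approach: apply the emitter equation with a lateral mass balance, q = Kd*h^x; Q = n*q; rate = Q/(n*spacing*width).
Step 1 — single emitter flow (q = Kd*h^x):
  q = 3.68 * 11.9^0.622 = 17.173 L/hr
Step 2 — total lateral flow: Q = 72 * 17.173 = 1236.4 L/hr
Step 3 — wetted area: A = 72 * 0.992 * 0.912 = 65.139 m^2
Step 4 — application rate: Q/A = 1236.4/65.139 = 19.0 mm/hr
Therefore the application rate along the lateral = 19.0 mm/hr.


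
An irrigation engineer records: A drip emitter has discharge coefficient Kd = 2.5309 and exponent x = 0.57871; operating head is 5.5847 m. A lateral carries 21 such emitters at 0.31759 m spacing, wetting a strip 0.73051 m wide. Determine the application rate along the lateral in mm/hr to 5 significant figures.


Approach: apply the emitter equation with a lateral mass balance, q = Kd*h^x; Q = n*q; rate = Q/(n*spacing*width).
Step 1 — single emitter flow (q = Kd*h^x):
  q = 2.5309 * 5.5847^0.57871 = 6.848119 L/hr
Step 2 — total lateral flow: Q = 21 * 6.848119 = 143.8105 L/hr
Step 3 — wetted area: A = 21 * 0.31759 * 0.73051 = 4.872056 m^2
Step 4 — application rate: Q/A = 143.8105/4.872056 = 29.517 mm/hr
Therefore the application rate along the lateral = 29.517 mm/hr.


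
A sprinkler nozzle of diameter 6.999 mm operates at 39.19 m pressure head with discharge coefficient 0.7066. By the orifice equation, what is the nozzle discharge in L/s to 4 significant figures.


Approach: apply the orifice equation, Q = Cd*A*sqrt(2*g*h), A = pi*(d/2)^2.
A = pi*(6.999e-3/2)^2 = 3.84735e-05 m^2
Q = 0.7066 * 3.84735e-05 * sqrt(2*9.81*39.19) * 1000 = 0.7538 L/s
Therefore the nozzle discharge = 0.7538 L/s.


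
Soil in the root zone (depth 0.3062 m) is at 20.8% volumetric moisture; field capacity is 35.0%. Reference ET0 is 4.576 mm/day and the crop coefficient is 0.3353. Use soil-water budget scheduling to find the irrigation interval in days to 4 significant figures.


Approach: apply soil-water budget scheduling, SMD = (FC-theta)/100*depth*1000; ETc = ET0*Kc; interval = SMD/ETc.
Step 1 — soil moisture deficit:
  SMD = (35.0 - 20.8)/100 * 0.3062 * 1000 = 43.4804 mm
Step 2 — daily crop ET (ETc = ET0*Kc):
  ETc = 4.576 * 0.3353 = 1.53433 mm/day
Step 3 — irrigation interval (SMD/ETc):
  interval = 43.4804 / 1.53433 = 28.34 days
Therefore the irrigation interval = 28.34 days.


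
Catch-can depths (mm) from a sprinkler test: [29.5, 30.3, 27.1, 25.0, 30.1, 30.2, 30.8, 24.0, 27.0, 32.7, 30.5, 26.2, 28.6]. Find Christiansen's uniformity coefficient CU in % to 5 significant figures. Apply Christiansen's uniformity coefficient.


Approach: apply Christiansen's uniformity coefficient, CU = (1 - mean_abs_deviation/mean)*100.
mean = 28.61538 mm
mean |d_i - mean| = 2.121893 mm
CU = (1 - 2.121893/28.61538)*100 = 92.585 %
Therefore Christiansen's uniformity coefficient CU = 92.585 %.


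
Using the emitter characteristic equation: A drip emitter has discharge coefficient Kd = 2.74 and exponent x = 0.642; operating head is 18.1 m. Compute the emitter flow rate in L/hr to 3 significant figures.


Approach: apply the emitter characteristic equation, q = Kd * h^x.
q = 2.74 * 18.1^0.642 = 17.6 L/hr
Therefore the emitter flow rate = 17.6 L/hr.


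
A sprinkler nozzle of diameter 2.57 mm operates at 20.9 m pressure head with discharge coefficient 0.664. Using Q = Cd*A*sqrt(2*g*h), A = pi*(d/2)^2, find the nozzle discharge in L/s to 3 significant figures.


A = pi*(2.57e-3/2)^2 = 5.1875e-06 m^2
Q = 0.664 * 5.1875e-06 * sqrt(2*9.81*20.9) * 1000 = 0.0698 L/s
Therefore the nozzle discharge = 0.0698 L/s.


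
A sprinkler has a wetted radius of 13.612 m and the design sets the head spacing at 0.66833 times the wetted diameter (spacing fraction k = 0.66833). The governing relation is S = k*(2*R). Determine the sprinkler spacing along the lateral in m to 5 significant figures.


S = 0.66833 * (2 * 13.612) = 18.195 m
Therefore the sprinkler spacing along the lateral = 18.195 m.


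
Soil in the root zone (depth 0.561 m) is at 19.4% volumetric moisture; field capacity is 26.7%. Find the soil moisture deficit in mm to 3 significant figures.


Approach: apply the soil moisture deficit relation, SMD = (FC - theta)/100 * depth * 1000.
SMD = (26.7 - 19.4)/100 * 0.561 * 1000 = 41.0 mm
Therefore the soil moisture deficit = 41.0 mm.


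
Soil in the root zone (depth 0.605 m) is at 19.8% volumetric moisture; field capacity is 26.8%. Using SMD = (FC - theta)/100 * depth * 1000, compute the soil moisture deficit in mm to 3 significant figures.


SMD = (26.8 - 19.8)/100 * 0.605 * 1000 = 42.4 mm
Therefore the soil moisture deficit = 42.4 mm.


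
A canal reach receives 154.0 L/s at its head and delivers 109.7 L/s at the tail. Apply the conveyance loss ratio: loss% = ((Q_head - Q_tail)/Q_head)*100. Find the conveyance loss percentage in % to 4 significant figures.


loss = ((154.0 - 109.7)/154.0)*100 = 28.77 %
Therefore the conveyance loss percentage = 28.77 %.


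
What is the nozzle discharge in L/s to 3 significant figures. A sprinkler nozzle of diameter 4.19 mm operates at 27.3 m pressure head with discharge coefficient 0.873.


Approach: apply the orifice equation, Q = Cd*A*sqrt(2*g*h), A = pi*(d/2)^2.
A = pi*(4.19e-3/2)^2 = 1.3789e-05 m^2
Q = 0.873 * 1.3789e-05 * sqrt(2*9.81*27.3) * 1000 = 0.279 L/s
Therefore the nozzle discharge = 0.279 L/s.


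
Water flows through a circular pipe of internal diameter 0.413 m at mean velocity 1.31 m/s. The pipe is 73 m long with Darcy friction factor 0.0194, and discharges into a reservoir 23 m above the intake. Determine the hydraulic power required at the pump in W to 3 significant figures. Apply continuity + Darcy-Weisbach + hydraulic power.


Approach: apply continuity + Darcy-Weisbach + hydraulic power, Q = A*v; hf = f*(L/D)*(v^2/(2g)); H = static + hf; P = rho*g*Q*H.
Step 1 — flow rate (continuity, Q = A*v):
  A = pi*(0.413/2)^2 = 0.13396 m^2
  Q = 0.13396 * 1.31 = 0.17549 m^3/s
Step 2 — friction head loss (Darcy-Weisbach):
  hf = 0.0194 * (73/0.413) * (1.31^2 / (2*9.81))
  hf = 0.29993 m
Step 3 — total head: H = 23 + 0.29993 = 23.300 m
Step 4 — hydraulic power (P = rho*g*Q*H):
  P = 1000 * 9.81 * 0.17549 * 23.300 = 40100 W
Therefore the hydraulic power required at the pump = 40100 W.


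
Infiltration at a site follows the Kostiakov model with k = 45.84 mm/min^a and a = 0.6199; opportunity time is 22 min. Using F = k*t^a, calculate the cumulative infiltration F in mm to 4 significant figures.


F = 45.84 * 22^0.6199 = 311.5 mm
Therefore the cumulative infiltration F = 311.5 mm.


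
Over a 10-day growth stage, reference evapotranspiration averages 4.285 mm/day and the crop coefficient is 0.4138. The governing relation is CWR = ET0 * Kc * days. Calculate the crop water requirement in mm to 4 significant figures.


CWR = 4.285 * 0.4138 * 10 = 17.73 mm
Therefore the crop water requirement = 17.73 mm.


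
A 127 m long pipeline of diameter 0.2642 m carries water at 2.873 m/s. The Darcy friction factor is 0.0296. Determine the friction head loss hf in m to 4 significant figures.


Approach: apply the Darcy-Weisbach equation, hf = f*(L/D)*(v^2/(2g)).
hf = 0.0296 * (127/0.2642) * (2.873^2 / (2*9.81))
hf = 5.986 m
Therefore the friction head loss hf = 5.986 m.


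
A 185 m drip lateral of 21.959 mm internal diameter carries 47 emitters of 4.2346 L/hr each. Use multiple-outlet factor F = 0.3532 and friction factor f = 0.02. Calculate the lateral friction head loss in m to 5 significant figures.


Approach: apply Darcy-Weisbach with the multiple-outlet F-factor, Q = n*q/(3600*1000) m^3/s; v = Q/A; hf = F*f*(L/D)*(v^2/(2g)).
Q = 47*4.2346/(3600*1000) = 5.528506e-05 m^3/s
A = pi*(21.959e-3/2)^2 = 3.787172e-04 m^2, so v = Q/A = 0.1459798 m/s
hf = 0.3532*0.02*(185/0.021959)*(0.1459798^2/(2*9.81)) = 0.064639 m
Therefore the lateral friction head loss = 0.064639 m.


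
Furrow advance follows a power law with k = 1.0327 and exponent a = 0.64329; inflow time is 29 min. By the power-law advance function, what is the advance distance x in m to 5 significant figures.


Approach: apply the power-law advance function, x = k*t^a.
x = 1.0327 * 29^0.64329 = 9.0099 m
Therefore the advance distance x = 9.0099 m.


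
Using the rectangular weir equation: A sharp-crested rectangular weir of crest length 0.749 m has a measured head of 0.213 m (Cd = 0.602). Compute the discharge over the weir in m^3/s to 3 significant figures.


Approach: apply the rectangular weir equation, Q = (2/3)*Cd*L*sqrt(2g)*H^1.5.
Q = (2/3)*0.602*0.749*sqrt(2*9.81)*0.213^1.5 = 0.131 m^3/s
Therefore the discharge over the weir = 0.131 m^3/s.


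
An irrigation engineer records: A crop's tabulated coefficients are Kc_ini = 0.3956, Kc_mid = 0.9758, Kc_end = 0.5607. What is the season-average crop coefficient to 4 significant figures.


Approach: apply a simple seasonal average, Kc_avg = (Kc_ini + Kc_mid + Kc_end)/3.
Kc_avg = (0.3956 + 0.9758 + 0.5607)/3 = 0.6440
Therefore the season-average crop coefficient = 0.6440.


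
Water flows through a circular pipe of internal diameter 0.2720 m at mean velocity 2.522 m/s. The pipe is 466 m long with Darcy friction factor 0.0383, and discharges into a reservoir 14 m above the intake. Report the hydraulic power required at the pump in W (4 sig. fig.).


Approach: apply continuity + Darcy-Weisbach + hydraulic power, Q = A*v; hf = f*(L/D)*(v^2/(2g)); H = static + hf; P = rho*g*Q*H.
Step 1 — flow rate (continuity, Q = A*v):
  A = pi*(0.2720/2)^2 = 0.0581069 m^2
  Q = 0.0581069 * 2.522 = 0.146546 m^3/s
Step 2 — friction head loss (Darcy-Weisbach):
  hf = 0.0383 * (466/0.2720) * (2.522^2 / (2*9.81))
  hf = 21.2719 m
Step 3 — total head: H = 14 + 21.2719 = 35.2719 m
Step 4 — hydraulic power (P = rho*g*Q*H):
  P = 1000 * 9.81 * 0.146546 * 35.2719 = 50710 W
Therefore the hydraulic power required at the pump = 50710 W.


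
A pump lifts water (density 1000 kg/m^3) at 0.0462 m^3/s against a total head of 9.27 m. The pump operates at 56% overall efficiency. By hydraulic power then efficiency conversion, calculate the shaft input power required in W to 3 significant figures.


Approach: apply hydraulic power then efficiency conversion, P = rho*g*Q*H; P_in = P/eta.
Step 1 — hydraulic power (P = rho*g*Q*H):
  P = 1000 * 9.81 * 0.0462 * 9.27 = 4201.4 W
Step 2 — input power: P_in = P/eta = 4201.4 / 0.56 = 7500 W
Therefore the shaft input power required = 7500 W.


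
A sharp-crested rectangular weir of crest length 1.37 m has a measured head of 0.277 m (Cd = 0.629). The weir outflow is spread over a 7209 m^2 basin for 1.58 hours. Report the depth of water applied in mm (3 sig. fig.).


Approach: apply the rectangular weir equation with a volume-to-depth conversion, Q = (2/3)*Cd*L*sqrt(2g)*H^1.5; d = Q*t/A * 1000.
Step 1 — weir discharge:
  Q = (2/3)*0.629*1.37*sqrt(2*9.81)*0.277^1.5 = 0.37098 m^3/s
Step 2 — volume: V = 0.37098 * 1.58*3600 = 2110.1 m^3
Step 3 — depth: d = V/A * 1000 = 2110.1/7209 * 1000 = 293 mm
Therefore the depth of water applied = 293 mm.


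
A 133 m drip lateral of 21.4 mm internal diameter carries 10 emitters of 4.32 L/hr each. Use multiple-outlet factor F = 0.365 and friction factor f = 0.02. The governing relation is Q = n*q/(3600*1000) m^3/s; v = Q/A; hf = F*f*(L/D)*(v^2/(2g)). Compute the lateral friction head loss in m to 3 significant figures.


Q = 10*4.32/(3600*1000) = 1.2000e-05 m^3/s
A = pi*(21.4e-3/2)^2 = 3.5968e-04 m^2, so v = Q/A = 0.033363 m/s
hf = 0.365*0.02*(133/0.0214)*(0.033363^2/(2*9.81)) = 0.00257 m
Therefore the lateral friction head loss = 0.00257 m.


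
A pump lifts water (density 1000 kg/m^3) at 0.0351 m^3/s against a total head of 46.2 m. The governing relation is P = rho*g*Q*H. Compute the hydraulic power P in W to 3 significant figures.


P = 1000 * 9.81 * 0.0351 * 46.2 = 15900 W
Therefore the hydraulic power P = 15900 W.


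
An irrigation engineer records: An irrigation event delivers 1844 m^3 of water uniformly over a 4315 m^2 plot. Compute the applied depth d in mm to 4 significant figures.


Approach: apply depth from volume over area, d = (V/A)*1000.
d = (1844 / 4315) * 1000 = 427.3 mm
Therefore the applied depth d = 427.3 mm.


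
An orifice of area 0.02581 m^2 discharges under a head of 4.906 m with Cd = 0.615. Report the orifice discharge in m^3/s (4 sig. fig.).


Approach: apply the orifice equation, Q = Cd*A*sqrt(2*g*h).
Q = 0.615 * 0.02581 * sqrt(2*9.81*4.906) = 0.1557 m^3/s
Therefore the orifice discharge = 0.1557 m^3/s.


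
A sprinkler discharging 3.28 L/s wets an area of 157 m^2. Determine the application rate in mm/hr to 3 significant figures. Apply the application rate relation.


Approach: apply the application rate relation, rate = (Q/A)*3600.
rate = (3.28 / 157) * 3600 = 75.2 mm/hr
Therefore the application rate = 75.2 mm/hr.


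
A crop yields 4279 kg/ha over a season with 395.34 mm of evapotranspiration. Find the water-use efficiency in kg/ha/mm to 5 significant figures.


Approach: apply the water-use efficiency ratio, WUE = yield/ET.
WUE = 4279 / 395.34 = 10.824 kg/ha/mm
Therefore the water-use efficiency = 10.824 kg/ha/mm.


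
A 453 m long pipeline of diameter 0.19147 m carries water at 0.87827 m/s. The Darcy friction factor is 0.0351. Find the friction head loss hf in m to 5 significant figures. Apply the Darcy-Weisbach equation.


Approach: apply the Darcy-Weisbach equation, hf = f*(L/D)*(v^2/(2g)).
hf = 0.0351 * (453/0.19147) * (0.87827^2 / (2*9.81))
hf = 3.2648 m
Therefore the friction head loss hf = 3.2648 m.


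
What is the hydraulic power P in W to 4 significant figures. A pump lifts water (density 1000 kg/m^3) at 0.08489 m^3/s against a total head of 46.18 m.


Approach: apply the hydraulic power relation, P = rho*g*Q*H.
P = 1000 * 9.81 * 0.08489 * 46.18 = 38460 W
Therefore the hydraulic power P = 38460 W.


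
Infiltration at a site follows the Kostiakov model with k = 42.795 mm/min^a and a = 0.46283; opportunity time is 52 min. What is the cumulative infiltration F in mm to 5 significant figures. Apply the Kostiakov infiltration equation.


Approach: apply the Kostiakov infiltration equation, F = k*t^a.
F = 42.795 * 52^0.46283 = 266.45 mm
Therefore the cumulative infiltration F = 266.45 mm.


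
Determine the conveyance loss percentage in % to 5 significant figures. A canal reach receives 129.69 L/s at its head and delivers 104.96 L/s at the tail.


Approach: apply the conveyance loss ratio, loss% = ((Q_head - Q_tail)/Q_head)*100.
loss = ((129.69 - 104.96)/129.69)*100 = 19.069 %
Therefore the conveyance loss percentage = 19.069 %.


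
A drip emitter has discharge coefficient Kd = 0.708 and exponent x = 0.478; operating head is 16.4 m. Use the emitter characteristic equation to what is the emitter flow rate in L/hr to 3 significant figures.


Approach: apply the emitter characteristic equation, q = Kd * h^x.
q = 0.708 * 16.4^0.478 = 2.70 L/hr
Therefore the emitter flow rate = 2.70 L/hr.


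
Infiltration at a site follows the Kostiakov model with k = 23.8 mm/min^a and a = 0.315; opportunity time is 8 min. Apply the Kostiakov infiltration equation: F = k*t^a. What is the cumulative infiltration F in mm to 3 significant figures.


F = 23.8 * 8^0.315 = 45.8 mm
Therefore the cumulative infiltration F = 45.8 mm.


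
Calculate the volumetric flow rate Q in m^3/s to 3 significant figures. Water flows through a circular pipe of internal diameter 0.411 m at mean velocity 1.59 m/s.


Approach: apply the continuity equation for pipe flow, Q = A * v with A = pi*(D/2)^2.
A = pi*(0.411/2)^2 = 0.13267 m^2
Q = 0.13267 * 1.59 = 0.211 m^3/s
Therefore the volumetric flow rate Q = 0.211 m^3/s.


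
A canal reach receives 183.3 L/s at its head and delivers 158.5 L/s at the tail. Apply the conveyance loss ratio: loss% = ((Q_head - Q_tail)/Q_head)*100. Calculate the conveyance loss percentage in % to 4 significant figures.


loss = ((183.3 - 158.5)/183.3)*100 = 13.53 %
Therefore the conveyance loss percentage = 13.53 %.


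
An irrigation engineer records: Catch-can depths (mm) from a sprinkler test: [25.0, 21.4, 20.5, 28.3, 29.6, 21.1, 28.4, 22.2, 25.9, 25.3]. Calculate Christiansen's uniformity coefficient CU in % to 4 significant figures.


Approach: apply Christiansen's uniformity coefficient, CU = (1 - mean_abs_deviation/mean)*100.
mean = 24.7700 mm
mean |d_i - mean| = 2.77600 mm
CU = (1 - 2.77600/24.7700)*100 = 88.79 %
Therefore Christiansen's uniformity coefficient CU = 88.79 %.


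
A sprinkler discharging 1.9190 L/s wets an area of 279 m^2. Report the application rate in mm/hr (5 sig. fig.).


Approach: apply the application rate relation, rate = (Q/A)*3600.
rate = (1.9190 / 279) * 3600 = 24.761 mm/hr
Therefore the application rate = 24.761 mm/hr.


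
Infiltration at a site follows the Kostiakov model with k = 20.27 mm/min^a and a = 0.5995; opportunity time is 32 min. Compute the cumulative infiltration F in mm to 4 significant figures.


Approach: apply the Kostiakov infiltration equation, F = k*t^a.
F = 20.27 * 32^0.5995 = 161.9 mm
Therefore the cumulative infiltration F = 161.9 mm.


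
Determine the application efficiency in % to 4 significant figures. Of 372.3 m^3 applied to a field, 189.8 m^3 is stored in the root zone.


Approach: apply the application efficiency ratio, Ea = (stored/applied)*100.
Ea = (189.8/372.3)*100 = 50.98 %
Therefore the application efficiency = 50.98 %.


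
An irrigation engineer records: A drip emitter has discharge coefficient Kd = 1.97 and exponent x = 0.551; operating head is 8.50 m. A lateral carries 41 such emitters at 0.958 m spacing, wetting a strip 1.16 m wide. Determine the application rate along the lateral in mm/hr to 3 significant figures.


Approach: apply the emitter equation with a lateral mass balance, q = Kd*h^x; Q = n*q; rate = Q/(n*spacing*width).
Step 1 — single emitter flow (q = Kd*h^x):
  q = 1.97 * 8.50^0.551 = 6.4058 L/hr
Step 2 — total lateral flow: Q = 41 * 6.4058 = 262.64 L/hr
Step 3 — wetted area: A = 41 * 0.958 * 1.16 = 45.562 m^2
Step 4 — application rate: Q/A = 262.64/45.562 = 5.76 mm/hr
Therefore the application rate along the lateral = 5.76 mm/hr.


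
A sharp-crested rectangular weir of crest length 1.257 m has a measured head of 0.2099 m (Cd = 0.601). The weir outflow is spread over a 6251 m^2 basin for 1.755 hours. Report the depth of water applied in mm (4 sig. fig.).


Approach: apply the rectangular weir equation with a volume-to-depth conversion, Q = (2/3)*Cd*L*sqrt(2g)*H^1.5; d = Q*t/A * 1000.
Step 1 — weir discharge:
  Q = (2/3)*0.601*1.257*sqrt(2*9.81)*0.2099^1.5 = 0.214529 m^3/s
Step 2 — volume: V = 0.214529 * 1.755*3600 = 1355.40 m^3
Step 3 — depth: d = V/A * 1000 = 1355.40/6251 * 1000 = 216.8 mm
Therefore the depth of water applied = 216.8 mm.


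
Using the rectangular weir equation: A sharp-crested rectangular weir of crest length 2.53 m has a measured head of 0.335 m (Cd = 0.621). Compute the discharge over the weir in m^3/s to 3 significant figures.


Approach: apply the rectangular weir equation, Q = (2/3)*Cd*L*sqrt(2g)*H^1.5.
Q = (2/3)*0.621*2.53*sqrt(2*9.81)*0.335^1.5 = 0.900 m^3/s
Therefore the discharge over the weir = 0.900 m^3/s.


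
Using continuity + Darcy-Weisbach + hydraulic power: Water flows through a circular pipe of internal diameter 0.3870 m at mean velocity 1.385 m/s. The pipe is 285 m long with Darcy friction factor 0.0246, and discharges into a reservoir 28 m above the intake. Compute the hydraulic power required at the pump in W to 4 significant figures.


Approach: apply continuity + Darcy-Weisbach + hydraulic power, Q = A*v; hf = f*(L/D)*(v^2/(2g)); H = static + hf; P = rho*g*Q*H.
Step 1 — flow rate (continuity, Q = A*v):
  A = pi*(0.3870/2)^2 = 0.117628 m^2
  Q = 0.117628 * 1.385 = 0.162915 m^3/s
Step 2 — friction head loss (Darcy-Weisbach):
  hf = 0.0246 * (285/0.3870) * (1.385^2 / (2*9.81))
  hf = 1.77121 m
Step 3 — total head: H = 28 + 1.77121 = 29.7712 m
Step 4 — hydraulic power (P = rho*g*Q*H):
  P = 1000 * 9.81 * 0.162915 * 29.7712 = 47580 W
Therefore the hydraulic power required at the pump = 47580 W.


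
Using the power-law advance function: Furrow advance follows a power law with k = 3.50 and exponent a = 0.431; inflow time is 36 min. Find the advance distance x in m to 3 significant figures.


Approach: apply the power-law advance function, x = k*t^a.
x = 3.50 * 36^0.431 = 16.4 m
Therefore the advance distance x = 16.4 m.


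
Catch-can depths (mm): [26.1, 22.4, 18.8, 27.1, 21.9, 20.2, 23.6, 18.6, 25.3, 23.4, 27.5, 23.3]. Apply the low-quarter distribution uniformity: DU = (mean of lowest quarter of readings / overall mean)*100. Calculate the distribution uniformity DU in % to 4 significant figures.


sorted lowest 3 of 12: [18.6, 18.8, 20.2] -> mean = 19.2000 mm
overall mean = 23.1833 mm
DU = (19.2000/23.1833)*100 = 82.82 %
Therefore the distribution uniformity DU = 82.82 %.


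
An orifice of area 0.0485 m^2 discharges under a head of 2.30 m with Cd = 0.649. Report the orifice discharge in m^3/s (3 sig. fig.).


Approach: apply the orifice equation, Q = Cd*A*sqrt(2*g*h).
Q = 0.649 * 0.0485 * sqrt(2*9.81*2.30) = 0.211 m^3/s
Therefore the orifice discharge = 0.211 m^3/s.


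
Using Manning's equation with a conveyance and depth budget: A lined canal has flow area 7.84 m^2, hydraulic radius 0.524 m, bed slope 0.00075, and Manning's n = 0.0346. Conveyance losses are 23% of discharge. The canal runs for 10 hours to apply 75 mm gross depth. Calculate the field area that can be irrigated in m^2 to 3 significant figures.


Approach: apply Manning's equation with a conveyance and depth budget, Q = (1/n)*A*R^(2/3)*S^(1/2); Q_field = Q*(1-loss); Area = Q_field*t/(d/1000).
Step 1 — canal discharge (Manning's equation):
  Q = (1/0.0346) * 7.84 * 0.524^(2/3) * 0.00075^(1/2) = 4.0333 m^3/s
Step 2 — delivered flow: Q_field = 4.0333*(1 - 23/100) = 3.1056 m^3/s
Step 3 — volume delivered: V = 3.1056 * 10*3600 = 111800 m^3
Step 4 — area served: A = V / (depth/1000) = 111800 / 0.075 = 1490000 m^2
Therefore the field area that can be irrigated = 1490000 m^2.


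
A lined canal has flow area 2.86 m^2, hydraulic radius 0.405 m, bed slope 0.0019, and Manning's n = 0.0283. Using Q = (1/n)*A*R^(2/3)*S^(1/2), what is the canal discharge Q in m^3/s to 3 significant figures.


Q = (1/0.0283) * 2.86 * 0.405^(2/3) * 0.0019^(1/2) = 2.41 m^3/s
Therefore the canal discharge Q = 2.41 m^3/s.


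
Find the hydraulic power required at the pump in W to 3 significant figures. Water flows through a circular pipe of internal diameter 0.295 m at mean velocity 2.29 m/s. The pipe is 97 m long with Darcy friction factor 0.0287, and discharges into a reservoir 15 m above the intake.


Approach: apply continuity + Darcy-Weisbach + hydraulic power, Q = A*v; hf = f*(L/D)*(v^2/(2g)); H = static + hf; P = rho*g*Q*H.
Step 1 — flow rate (continuity, Q = A*v):
  A = pi*(0.295/2)^2 = 0.068349 m^2
  Q = 0.068349 * 2.29 = 0.15652 m^3/s
Step 2 — friction head loss (Darcy-Weisbach):
  hf = 0.0287 * (97/0.295) * (2.29^2 / (2*9.81))
  hf = 2.5223 m
Step 3 — total head: H = 15 + 2.5223 = 17.522 m
Step 4 — hydraulic power (P = rho*g*Q*H):
  P = 1000 * 9.81 * 0.15652 * 17.522 = 26900 W
Therefore the hydraulic power required at the pump = 26900 W.


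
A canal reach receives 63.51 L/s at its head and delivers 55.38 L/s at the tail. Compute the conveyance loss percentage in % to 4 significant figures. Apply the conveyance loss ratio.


Approach: apply the conveyance loss ratio, loss% = ((Q_head - Q_tail)/Q_head)*100.
loss = ((63.51 - 55.38)/63.51)*100 = 12.80 %
Therefore the conveyance loss percentage = 12.80 %.


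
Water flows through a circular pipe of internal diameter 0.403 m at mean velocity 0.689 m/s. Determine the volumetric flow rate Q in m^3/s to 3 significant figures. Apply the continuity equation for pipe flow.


Approach: apply the continuity equation for pipe flow, Q = A * v with A = pi*(D/2)^2.
A = pi*(0.403/2)^2 = 0.12756 m^2
Q = 0.12756 * 0.689 = 0.0879 m^3/s
Therefore the volumetric flow rate Q = 0.0879 m^3/s.


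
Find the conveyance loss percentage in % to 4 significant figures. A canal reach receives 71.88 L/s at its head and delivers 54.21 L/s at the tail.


Approach: apply the conveyance loss ratio, loss% = ((Q_head - Q_tail)/Q_head)*100.
loss = ((71.88 - 54.21)/71.88)*100 = 24.58 %
Therefore the conveyance loss percentage = 24.58 %.


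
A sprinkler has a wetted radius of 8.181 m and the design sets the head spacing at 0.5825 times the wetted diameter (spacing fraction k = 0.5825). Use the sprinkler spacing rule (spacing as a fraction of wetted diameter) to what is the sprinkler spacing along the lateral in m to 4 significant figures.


Approach: apply the sprinkler spacing rule (spacing as a fraction of wetted diameter), S = k*(2*R).
S = 0.5825 * (2 * 8.181) = 9.531 m
Therefore the sprinkler spacing along the lateral = 9.531 m.


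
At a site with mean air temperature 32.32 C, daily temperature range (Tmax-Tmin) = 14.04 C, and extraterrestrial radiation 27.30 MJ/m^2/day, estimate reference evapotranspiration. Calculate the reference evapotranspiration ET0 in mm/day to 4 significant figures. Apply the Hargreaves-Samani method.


Approach: apply the Hargreaves-Samani method, ET0 = 0.0023*(Tmean+17.8)*sqrt(Tmax-Tmin)*0.408*Ra.
ET0 = 0.0023*(32.32+17.8)*sqrt(14.04)*0.408*27.30 = 4.811 mm/day
Therefore the reference evapotranspiration ET0 = 4.811 mm/day.


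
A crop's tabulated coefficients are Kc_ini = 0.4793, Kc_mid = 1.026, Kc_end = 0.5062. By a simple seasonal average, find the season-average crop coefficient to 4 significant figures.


Approach: apply a simple seasonal average, Kc_avg = (Kc_ini + Kc_mid + Kc_end)/3.
Kc_avg = (0.4793 + 1.026 + 0.5062)/3 = 0.6705
Therefore the season-average crop coefficient = 0.6705.


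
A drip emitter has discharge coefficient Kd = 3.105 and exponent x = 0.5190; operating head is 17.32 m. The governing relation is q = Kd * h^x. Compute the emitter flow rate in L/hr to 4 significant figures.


q = 3.105 * 17.32^0.5190 = 13.64 L/hr
Therefore the emitter flow rate = 13.64 L/hr.


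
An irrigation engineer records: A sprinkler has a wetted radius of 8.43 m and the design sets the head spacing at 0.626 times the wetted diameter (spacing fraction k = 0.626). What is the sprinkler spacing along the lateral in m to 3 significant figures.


Approach: apply the sprinkler spacing rule (spacing as a fraction of wetted diameter), S = k*(2*R).
S = 0.626 * (2 * 8.43) = 10.6 m
Therefore the sprinkler spacing along the lateral = 10.6 m.


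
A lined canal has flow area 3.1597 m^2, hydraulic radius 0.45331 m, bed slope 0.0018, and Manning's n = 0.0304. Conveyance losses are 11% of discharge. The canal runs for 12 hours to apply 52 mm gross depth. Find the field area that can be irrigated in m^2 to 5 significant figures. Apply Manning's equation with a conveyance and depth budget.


Approach: apply Manning's equation with a conveyance and depth budget, Q = (1/n)*A*R^(2/3)*S^(1/2); Q_field = Q*(1-loss); Area = Q_field*t/(d/1000).
Step 1 — canal discharge (Manning's equation):
  Q = (1/0.0304) * 3.1597 * 0.45331^(2/3) * 0.0018^(1/2) = 2.602188 m^3/s
Step 2 — delivered flow: Q_field = 2.602188*(1 - 11/100) = 2.315948 m^3/s
Step 3 — volume delivered: V = 2.315948 * 12*3600 = 100048.9 m^3
Step 4 — area served: A = V / (depth/1000) = 100048.9 / 0.052 = 1924000 m^2
Therefore the field area that can be irrigated = 1924000 m^2.


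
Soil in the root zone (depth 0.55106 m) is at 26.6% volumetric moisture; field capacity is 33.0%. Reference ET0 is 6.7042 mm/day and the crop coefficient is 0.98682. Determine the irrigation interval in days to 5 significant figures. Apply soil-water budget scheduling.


Approach: apply soil-water budget scheduling, SMD = (FC-theta)/100*depth*1000; ETc = ET0*Kc; interval = SMD/ETc.
Step 1 — soil moisture deficit:
  SMD = (33.0 - 26.6)/100 * 0.55106 * 1000 = 35.26784 mm
Step 2 — daily crop ET (ETc = ET0*Kc):
  ETc = 6.7042 * 0.98682 = 6.615839 mm/day
Step 3 — irrigation interval (SMD/ETc):
  interval = 35.26784 / 6.615839 = 5.3308 days
Therefore the irrigation interval = 5.3308 days.


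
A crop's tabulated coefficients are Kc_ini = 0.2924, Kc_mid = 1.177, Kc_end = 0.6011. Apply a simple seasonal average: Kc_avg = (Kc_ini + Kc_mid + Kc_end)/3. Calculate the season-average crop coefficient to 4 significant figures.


Kc_avg = (0.2924 + 1.177 + 0.6011)/3 = 0.6902
Therefore the season-average crop coefficient = 0.6902.


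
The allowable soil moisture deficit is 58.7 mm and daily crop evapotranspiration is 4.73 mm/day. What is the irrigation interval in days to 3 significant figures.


Approach: apply the irrigation interval relation, interval = SMD / ETc.
interval = 58.7 / 4.73 = 12.4 days
Therefore the irrigation interval = 12.4 days.
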